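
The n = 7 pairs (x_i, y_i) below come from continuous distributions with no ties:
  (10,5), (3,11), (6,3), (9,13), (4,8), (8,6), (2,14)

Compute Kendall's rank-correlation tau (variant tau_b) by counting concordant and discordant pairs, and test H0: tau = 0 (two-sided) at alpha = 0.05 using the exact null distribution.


Step 1: Enumerate the 21 unordered pairs (i,j) with i<j and classify each by sign(x_j-x_i) * sign(y_j-y_i).
  (1,2):dx=-7,dy=+6->D; (1,3):dx=-4,dy=-2->C; (1,4):dx=-1,dy=+8->D; (1,5):dx=-6,dy=+3->D
  (1,6):dx=-2,dy=+1->D; (1,7):dx=-8,dy=+9->D; (2,3):dx=+3,dy=-8->D; (2,4):dx=+6,dy=+2->C
  (2,5):dx=+1,dy=-3->D; (2,6):dx=+5,dy=-5->D; (2,7):dx=-1,dy=+3->D; (3,4):dx=+3,dy=+10->C
  (3,5):dx=-2,dy=+5->D; (3,6):dx=+2,dy=+3->C; (3,7):dx=-4,dy=+11->D; (4,5):dx=-5,dy=-5->C
  (4,6):dx=-1,dy=-7->C; (4,7):dx=-7,dy=+1->D; (5,6):dx=+4,dy=-2->D; (5,7):dx=-2,dy=+6->D
  (6,7):dx=-6,dy=+8->D
Step 2: C = 6, D = 15, total pairs = 21.
Step 3: tau = (C - D)/(n(n-1)/2) = (6 - 15)/21 = -0.428571.
Step 4: Exact two-sided p-value (enumerate n! = 5040 permutations of y under H0): p = 0.238889.
Step 5: alpha = 0.05. fail to reject H0.

tau_b = -0.4286 (C=6, D=15), p = 0.238889, fail to reject H0.


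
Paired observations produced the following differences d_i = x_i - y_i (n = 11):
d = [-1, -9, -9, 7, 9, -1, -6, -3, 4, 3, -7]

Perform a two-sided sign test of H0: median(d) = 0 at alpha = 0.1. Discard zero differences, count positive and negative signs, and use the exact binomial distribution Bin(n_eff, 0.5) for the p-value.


Step 1: Discard zero differences. Original n = 11; n_eff = number of nonzero differences = 11.
Nonzero differences (with sign): -1, -9, -9, +7, +9, -1, -6, -3, +4, +3, -7
Step 2: Count signs: positive = 4, negative = 7.
Step 3: Under H0: P(positive) = 0.5, so the number of positives S ~ Bin(11, 0.5).
Step 4: Two-sided exact p-value = sum of Bin(11,0.5) probabilities at or below the observed probability = 0.548828.
Step 5: alpha = 0.1. fail to reject H0.

n_eff = 11, pos = 4, neg = 7, p = 0.548828, fail to reject H0.


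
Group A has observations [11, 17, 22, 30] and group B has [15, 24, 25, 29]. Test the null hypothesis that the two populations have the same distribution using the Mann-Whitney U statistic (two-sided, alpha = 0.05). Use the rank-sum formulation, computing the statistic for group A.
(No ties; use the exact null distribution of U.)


Step 1: Combine and sort all 8 observations; assign midranks.
sorted (value, group): (11,X), (15,Y), (17,X), (22,X), (24,Y), (25,Y), (29,Y), (30,X)
ranks: 11->1, 15->2, 17->3, 22->4, 24->5, 25->6, 29->7, 30->8
Step 2: Rank sum for X: R1 = 1 + 3 + 4 + 8 = 16.
Step 3: U_X = R1 - n1(n1+1)/2 = 16 - 4*5/2 = 16 - 10 = 6.
       U_Y = n1*n2 - U_X = 16 - 6 = 10.
Step 4: No ties, so the exact null distribution of U (based on enumerating the C(8,4) = 70 equally likely rank assignments) gives the two-sided p-value.
Step 5: p-value = 0.685714; compare to alpha = 0.05. fail to reject H0.

U_X = 6, p = 0.685714, fail to reject H0 at alpha = 0.05.


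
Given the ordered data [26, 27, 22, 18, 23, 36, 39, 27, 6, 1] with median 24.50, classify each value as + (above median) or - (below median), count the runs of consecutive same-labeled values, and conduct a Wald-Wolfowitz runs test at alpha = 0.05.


Step 1: Compute median = 24.50; label A = above, B = below.
Labels in order: AABBBAAABB  (n_A = 5, n_B = 5)
Step 2: Count runs R = 4.
Step 3: Under H0 (random ordering), E[R] = 2*n_A*n_B/(n_A+n_B) + 1 = 2*5*5/10 + 1 = 6.0000.
        Var[R] = 2*n_A*n_B*(2*n_A*n_B - n_A - n_B) / ((n_A+n_B)^2 * (n_A+n_B-1)) = 2000/900 = 2.2222.
        SD[R] = 1.4907.
Step 4: Continuity-corrected z = (R + 0.5 - E[R]) / SD[R] = (4 + 0.5 - 6.0000) / 1.4907 = -1.0062.
Step 5: Two-sided p-value via normal approximation = 2*(1 - Phi(|z|)) = 0.314305.
Step 6: alpha = 0.05. fail to reject H0.

R = 4, z = -1.0062, p = 0.314305, fail to reject H0.


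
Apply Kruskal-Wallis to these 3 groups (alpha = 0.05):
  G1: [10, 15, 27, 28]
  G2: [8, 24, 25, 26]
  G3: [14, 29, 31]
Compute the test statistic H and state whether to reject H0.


Step 1: Combine all N = 11 observations and assign midranks.
sorted (value, group, rank): (8,G2,1), (10,G1,2), (14,G3,3), (15,G1,4), (24,G2,5), (25,G2,6), (26,G2,7), (27,G1,8), (28,G1,9), (29,G3,10), (31,G3,11)
Step 2: Sum ranks within each group.
R_1 = 23 (n_1 = 4)
R_2 = 19 (n_2 = 4)
R_3 = 24 (n_3 = 3)
Step 3: H = 12/(N(N+1)) * sum(R_i^2/n_i) - 3(N+1)
     = 12/(11*12) * (23^2/4 + 19^2/4 + 24^2/3) - 3*12
     = 0.090909 * 414.5 - 36
     = 1.681818.
Step 4: No ties, so H is used without correction.
Step 5: Under H0, H ~ chi^2(2); p-value = 0.431318.
Step 6: alpha = 0.05. fail to reject H0.

H = 1.6818, df = 2, p = 0.431318, fail to reject H0.


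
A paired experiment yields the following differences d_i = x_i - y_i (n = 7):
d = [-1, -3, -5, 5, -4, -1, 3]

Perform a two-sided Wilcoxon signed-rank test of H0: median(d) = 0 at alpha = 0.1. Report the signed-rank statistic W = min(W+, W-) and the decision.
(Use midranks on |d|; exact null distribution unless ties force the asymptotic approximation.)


Step 1: Drop any zero differences (none here) and take |d_i|.
|d| = [1, 3, 5, 5, 4, 1, 3]
Step 2: Midrank |d_i| (ties get averaged ranks).
ranks: |1|->1.5, |3|->3.5, |5|->6.5, |5|->6.5, |4|->5, |1|->1.5, |3|->3.5
Step 3: Attach original signs; sum ranks with positive sign and with negative sign.
W+ = 6.5 + 3.5 = 10
W- = 1.5 + 3.5 + 6.5 + 5 + 1.5 = 18
(Check: W+ + W- = 28 should equal n(n+1)/2 = 28.)
Step 4: Test statistic W = min(W+, W-) = 10.
Step 5: Ties in |d|, so use the tie-corrected normal approximation.
        E[W] = n(n+1)/4 = 7*8/4 = 14.
        Tie groups: |d|=1 (t=2), |d|=3 (t=2), |d|=5 (t=2); sum(t^3 - t) = 18.
        Var[W] = n(n+1)(2n+1)/24 - sum(t^3-t)/48 = 840/24 - 18/48 = 34.625.
        z = (W - E[W]) / sqrt(Var[W]) = (10 - 14) / 5.8843 = -0.6798.
        Two-sided p = 2*Phi(z) = 0.496647.
Step 6: alpha = 0.1. fail to reject H0.

W+ = 10, W- = 18, W = min = 10, p = 0.496647, fail to reject H0.


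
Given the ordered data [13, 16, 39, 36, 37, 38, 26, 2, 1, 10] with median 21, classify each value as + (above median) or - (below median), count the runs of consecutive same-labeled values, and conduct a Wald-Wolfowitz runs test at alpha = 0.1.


Step 1: Compute median = 21; label A = above, B = below.
Labels in order: BBAAAAABBB  (n_A = 5, n_B = 5)
Step 2: Count runs R = 3.
Step 3: Under H0 (random ordering), E[R] = 2*n_A*n_B/(n_A+n_B) + 1 = 2*5*5/10 + 1 = 6.0000.
        Var[R] = 2*n_A*n_B*(2*n_A*n_B - n_A - n_B) / ((n_A+n_B)^2 * (n_A+n_B-1)) = 2000/900 = 2.2222.
        SD[R] = 1.4907.
Step 4: Continuity-corrected z = (R + 0.5 - E[R]) / SD[R] = (3 + 0.5 - 6.0000) / 1.4907 = -1.6771.
Step 5: Two-sided p-value via normal approximation = 2*(1 - Phi(|z|)) = 0.093533.
Step 6: alpha = 0.1. reject H0.

R = 3, z = -1.6771, p = 0.093533, reject H0.


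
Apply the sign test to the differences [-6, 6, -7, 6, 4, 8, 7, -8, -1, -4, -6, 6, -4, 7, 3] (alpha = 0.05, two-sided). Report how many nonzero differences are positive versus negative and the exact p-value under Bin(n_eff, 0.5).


Step 1: Discard zero differences. Original n = 15; n_eff = number of nonzero differences = 15.
Nonzero differences (with sign): -6, +6, -7, +6, +4, +8, +7, -8, -1, -4, -6, +6, -4, +7, +3
Step 2: Count signs: positive = 8, negative = 7.
Step 3: Under H0: P(positive) = 0.5, so the number of positives S ~ Bin(15, 0.5).
Step 4: Two-sided exact p-value = sum of Bin(15,0.5) probabilities at or below the observed probability = 1.000000.
Step 5: alpha = 0.05. fail to reject H0.

n_eff = 15, pos = 8, neg = 7, p = 1.000000, fail to reject H0.


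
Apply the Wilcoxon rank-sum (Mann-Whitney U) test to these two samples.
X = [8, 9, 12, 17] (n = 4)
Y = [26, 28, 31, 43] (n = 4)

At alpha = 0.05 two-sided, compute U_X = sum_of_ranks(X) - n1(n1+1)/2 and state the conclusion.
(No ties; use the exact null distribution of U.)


Step 1: Combine and sort all 8 observations; assign midranks.
sorted (value, group): (8,X), (9,X), (12,X), (17,X), (26,Y), (28,Y), (31,Y), (43,Y)
ranks: 8->1, 9->2, 12->3, 17->4, 26->5, 28->6, 31->7, 43->8
Step 2: Rank sum for X: R1 = 1 + 2 + 3 + 4 = 10.
Step 3: U_X = R1 - n1(n1+1)/2 = 10 - 4*5/2 = 10 - 10 = 0.
       U_Y = n1*n2 - U_X = 16 - 0 = 16.
Step 4: No ties, so the exact null distribution of U (based on enumerating the C(8,4) = 70 equally likely rank assignments) gives the two-sided p-value.
Step 5: p-value = 0.028571; compare to alpha = 0.05. reject H0.

U_X = 0, p = 0.028571, reject H0 at alpha = 0.05.


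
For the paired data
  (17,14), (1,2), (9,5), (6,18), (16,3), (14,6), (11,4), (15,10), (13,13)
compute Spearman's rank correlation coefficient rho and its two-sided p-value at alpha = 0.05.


Step 1: Rank x and y separately (midranks; no ties here).
rank(x): 17->9, 1->1, 9->3, 6->2, 16->8, 14->6, 11->4, 15->7, 13->5
rank(y): 14->8, 2->1, 5->4, 18->9, 3->2, 6->5, 4->3, 10->6, 13->7
Step 2: d_i = R_x(i) - R_y(i); compute d_i^2.
  (9-8)^2=1, (1-1)^2=0, (3-4)^2=1, (2-9)^2=49, (8-2)^2=36, (6-5)^2=1, (4-3)^2=1, (7-6)^2=1, (5-7)^2=4
sum(d^2) = 94.
Step 3: rho = 1 - 6*94 / (9*(9^2 - 1)) = 1 - 564/720 = 0.216667.
Step 4: Under H0, t = rho * sqrt((n-2)/(1-rho^2)) = 0.5872 ~ t(7).
Step 5: Two-sided p-value from the t-distribution with 7 df = 0.575515.
Step 6: alpha = 0.05. fail to reject H0.

rho = 0.2167, p = 0.575515, fail to reject H0 at alpha = 0.05.


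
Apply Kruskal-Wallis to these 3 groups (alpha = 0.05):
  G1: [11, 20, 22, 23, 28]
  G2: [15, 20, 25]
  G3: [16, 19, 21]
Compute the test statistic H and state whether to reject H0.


Step 1: Combine all N = 11 observations and assign midranks.
sorted (value, group, rank): (11,G1,1), (15,G2,2), (16,G3,3), (19,G3,4), (20,G1,5.5), (20,G2,5.5), (21,G3,7), (22,G1,8), (23,G1,9), (25,G2,10), (28,G1,11)
Step 2: Sum ranks within each group.
R_1 = 34.5 (n_1 = 5)
R_2 = 17.5 (n_2 = 3)
R_3 = 14 (n_3 = 3)
Step 3: H = 12/(N(N+1)) * sum(R_i^2/n_i) - 3(N+1)
     = 12/(11*12) * (34.5^2/5 + 17.5^2/3 + 14^2/3) - 3*12
     = 0.090909 * 405.467 - 36
     = 0.860606.
Step 4: Ties present; correction factor C = 1 - 6/(11^3 - 11) = 0.995455. Corrected H = 0.860606 / 0.995455 = 0.864536.
Step 5: Under H0, H ~ chi^2(2); p-value = 0.649035.
Step 6: alpha = 0.05. fail to reject H0.

H = 0.8645, df = 2, p = 0.649035, fail to reject H0.


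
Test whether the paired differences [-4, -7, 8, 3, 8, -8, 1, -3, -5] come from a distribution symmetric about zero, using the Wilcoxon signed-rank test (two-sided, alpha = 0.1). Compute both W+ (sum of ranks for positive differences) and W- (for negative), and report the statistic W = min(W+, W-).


Step 1: Drop any zero differences (none here) and take |d_i|.
|d| = [4, 7, 8, 3, 8, 8, 1, 3, 5]
Step 2: Midrank |d_i| (ties get averaged ranks).
ranks: |4|->4, |7|->6, |8|->8, |3|->2.5, |8|->8, |8|->8, |1|->1, |3|->2.5, |5|->5
Step 3: Attach original signs; sum ranks with positive sign and with negative sign.
W+ = 8 + 2.5 + 8 + 1 = 19.5
W- = 4 + 6 + 8 + 2.5 + 5 = 25.5
(Check: W+ + W- = 45 should equal n(n+1)/2 = 45.)
Step 4: Test statistic W = min(W+, W-) = 19.5.
Step 5: Ties in |d|, so use the tie-corrected normal approximation.
        E[W] = n(n+1)/4 = 9*10/4 = 22.5.
        Tie groups: |d|=3 (t=2), |d|=8 (t=3); sum(t^3 - t) = 30.
        Var[W] = n(n+1)(2n+1)/24 - sum(t^3-t)/48 = 1710/24 - 30/48 = 70.625.
        z = (W - E[W]) / sqrt(Var[W]) = (19.5 - 22.5) / 8.4039 = -0.3570.
        Two-sided p = 2*Phi(z) = 0.721108.
Step 6: alpha = 0.1. fail to reject H0.

W+ = 19.5, W- = 25.5, W = min = 19.5, p = 0.721108, fail to reject H0.


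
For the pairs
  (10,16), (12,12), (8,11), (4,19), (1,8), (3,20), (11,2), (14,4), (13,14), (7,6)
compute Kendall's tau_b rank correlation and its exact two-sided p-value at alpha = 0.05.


Step 1: Enumerate the 45 unordered pairs (i,j) with i<j and classify each by sign(x_j-x_i) * sign(y_j-y_i).
  (1,2):dx=+2,dy=-4->D; (1,3):dx=-2,dy=-5->C; (1,4):dx=-6,dy=+3->D; (1,5):dx=-9,dy=-8->C
  (1,6):dx=-7,dy=+4->D; (1,7):dx=+1,dy=-14->D; (1,8):dx=+4,dy=-12->D; (1,9):dx=+3,dy=-2->D
  (1,10):dx=-3,dy=-10->C; (2,3):dx=-4,dy=-1->C; (2,4):dx=-8,dy=+7->D; (2,5):dx=-11,dy=-4->C
  (2,6):dx=-9,dy=+8->D; (2,7):dx=-1,dy=-10->C; (2,8):dx=+2,dy=-8->D; (2,9):dx=+1,dy=+2->C
  (2,10):dx=-5,dy=-6->C; (3,4):dx=-4,dy=+8->D; (3,5):dx=-7,dy=-3->C; (3,6):dx=-5,dy=+9->D
  (3,7):dx=+3,dy=-9->D; (3,8):dx=+6,dy=-7->D; (3,9):dx=+5,dy=+3->C; (3,10):dx=-1,dy=-5->C
  (4,5):dx=-3,dy=-11->C; (4,6):dx=-1,dy=+1->D; (4,7):dx=+7,dy=-17->D; (4,8):dx=+10,dy=-15->D
  (4,9):dx=+9,dy=-5->D; (4,10):dx=+3,dy=-13->D; (5,6):dx=+2,dy=+12->C; (5,7):dx=+10,dy=-6->D
  (5,8):dx=+13,dy=-4->D; (5,9):dx=+12,dy=+6->C; (5,10):dx=+6,dy=-2->D; (6,7):dx=+8,dy=-18->D
  (6,8):dx=+11,dy=-16->D; (6,9):dx=+10,dy=-6->D; (6,10):dx=+4,dy=-14->D; (7,8):dx=+3,dy=+2->C
  (7,9):dx=+2,dy=+12->C; (7,10):dx=-4,dy=+4->D; (8,9):dx=-1,dy=+10->D; (8,10):dx=-7,dy=+2->D
  (9,10):dx=-6,dy=-8->C
Step 2: C = 17, D = 28, total pairs = 45.
Step 3: tau = (C - D)/(n(n-1)/2) = (17 - 28)/45 = -0.244444.
Step 4: Exact two-sided p-value (enumerate n! = 3628800 permutations of y under H0): p = 0.380720.
Step 5: alpha = 0.05. fail to reject H0.

tau_b = -0.2444 (C=17, D=28), p = 0.380720, fail to reject H0.


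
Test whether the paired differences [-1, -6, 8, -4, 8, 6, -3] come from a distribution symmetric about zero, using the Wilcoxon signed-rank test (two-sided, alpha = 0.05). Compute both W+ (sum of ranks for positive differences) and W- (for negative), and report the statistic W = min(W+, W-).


Step 1: Drop any zero differences (none here) and take |d_i|.
|d| = [1, 6, 8, 4, 8, 6, 3]
Step 2: Midrank |d_i| (ties get averaged ranks).
ranks: |1|->1, |6|->4.5, |8|->6.5, |4|->3, |8|->6.5, |6|->4.5, |3|->2
Step 3: Attach original signs; sum ranks with positive sign and with negative sign.
W+ = 6.5 + 6.5 + 4.5 = 17.5
W- = 1 + 4.5 + 3 + 2 = 10.5
(Check: W+ + W- = 28 should equal n(n+1)/2 = 28.)
Step 4: Test statistic W = min(W+, W-) = 10.5.
Step 5: Ties in |d|, so use the tie-corrected normal approximation.
        E[W] = n(n+1)/4 = 7*8/4 = 14.
        Tie groups: |d|=6 (t=2), |d|=8 (t=2); sum(t^3 - t) = 12.
        Var[W] = n(n+1)(2n+1)/24 - sum(t^3-t)/48 = 840/24 - 12/48 = 34.75.
        z = (W - E[W]) / sqrt(Var[W]) = (10.5 - 14) / 5.8949 = -0.5937.
        Two-sided p = 2*Phi(z) = 0.552691.
Step 6: alpha = 0.05. fail to reject H0.

W+ = 17.5, W- = 10.5, W = min = 10.5, p = 0.552691, fail to reject H0.


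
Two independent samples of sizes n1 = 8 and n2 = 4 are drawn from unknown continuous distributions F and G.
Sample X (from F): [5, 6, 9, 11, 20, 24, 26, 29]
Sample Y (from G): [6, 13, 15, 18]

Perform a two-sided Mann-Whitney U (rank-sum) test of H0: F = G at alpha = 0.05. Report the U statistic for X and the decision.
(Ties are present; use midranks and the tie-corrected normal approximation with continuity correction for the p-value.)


Step 1: Combine and sort all 12 observations; assign midranks.
sorted (value, group): (5,X), (6,X), (6,Y), (9,X), (11,X), (13,Y), (15,Y), (18,Y), (20,X), (24,X), (26,X), (29,X)
ranks: 5->1, 6->2.5, 6->2.5, 9->4, 11->5, 13->6, 15->7, 18->8, 20->9, 24->10, 26->11, 29->12
Step 2: Rank sum for X: R1 = 1 + 2.5 + 4 + 5 + 9 + 10 + 11 + 12 = 54.5.
Step 3: U_X = R1 - n1(n1+1)/2 = 54.5 - 8*9/2 = 54.5 - 36 = 18.5.
       U_Y = n1*n2 - U_X = 32 - 18.5 = 13.5.
Step 4: Ties are present, so use the tie-corrected normal approximation (with continuity correction) for the p-value.
Step 5: p-value = 0.733647; compare to alpha = 0.05. fail to reject H0.

U_X = 18.5, p = 0.733647, fail to reject H0 at alpha = 0.05.


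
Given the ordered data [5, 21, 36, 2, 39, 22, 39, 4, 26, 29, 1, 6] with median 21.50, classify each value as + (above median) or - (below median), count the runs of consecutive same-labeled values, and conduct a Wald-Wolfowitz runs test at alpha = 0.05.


Step 1: Compute median = 21.50; label A = above, B = below.
Labels in order: BBABAAABAABB  (n_A = 6, n_B = 6)
Step 2: Count runs R = 7.
Step 3: Under H0 (random ordering), E[R] = 2*n_A*n_B/(n_A+n_B) + 1 = 2*6*6/12 + 1 = 7.0000.
        Var[R] = 2*n_A*n_B*(2*n_A*n_B - n_A - n_B) / ((n_A+n_B)^2 * (n_A+n_B-1)) = 4320/1584 = 2.7273.
        SD[R] = 1.6514.
Step 4: R = E[R], so z = 0 with no continuity correction.
Step 5: Two-sided p-value via normal approximation = 2*(1 - Phi(|z|)) = 1.000000.
Step 6: alpha = 0.05. fail to reject H0.

R = 7, z = 0.0000, p = 1.000000, fail to reject H0.


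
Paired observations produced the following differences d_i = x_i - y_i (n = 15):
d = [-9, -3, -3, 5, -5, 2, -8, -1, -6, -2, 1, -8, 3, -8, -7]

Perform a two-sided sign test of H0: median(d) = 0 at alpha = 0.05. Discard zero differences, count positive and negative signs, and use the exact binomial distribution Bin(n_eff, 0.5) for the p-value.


Step 1: Discard zero differences. Original n = 15; n_eff = number of nonzero differences = 15.
Nonzero differences (with sign): -9, -3, -3, +5, -5, +2, -8, -1, -6, -2, +1, -8, +3, -8, -7
Step 2: Count signs: positive = 4, negative = 11.
Step 3: Under H0: P(positive) = 0.5, so the number of positives S ~ Bin(15, 0.5).
Step 4: Two-sided exact p-value = sum of Bin(15,0.5) probabilities at or below the observed probability = 0.118469.
Step 5: alpha = 0.05. fail to reject H0.

n_eff = 15, pos = 4, neg = 11, p = 0.118469, fail to reject H0.


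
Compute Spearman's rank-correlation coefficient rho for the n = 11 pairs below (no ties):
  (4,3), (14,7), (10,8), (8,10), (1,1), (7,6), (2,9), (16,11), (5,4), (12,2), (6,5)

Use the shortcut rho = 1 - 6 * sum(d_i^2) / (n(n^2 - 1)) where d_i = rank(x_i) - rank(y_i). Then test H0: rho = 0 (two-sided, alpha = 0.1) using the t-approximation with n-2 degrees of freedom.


Step 1: Rank x and y separately (midranks; no ties here).
rank(x): 4->3, 14->10, 10->8, 8->7, 1->1, 7->6, 2->2, 16->11, 5->4, 12->9, 6->5
rank(y): 3->3, 7->7, 8->8, 10->10, 1->1, 6->6, 9->9, 11->11, 4->4, 2->2, 5->5
Step 2: d_i = R_x(i) - R_y(i); compute d_i^2.
  (3-3)^2=0, (10-7)^2=9, (8-8)^2=0, (7-10)^2=9, (1-1)^2=0, (6-6)^2=0, (2-9)^2=49, (11-11)^2=0, (4-4)^2=0, (9-2)^2=49, (5-5)^2=0
sum(d^2) = 116.
Step 3: rho = 1 - 6*116 / (11*(11^2 - 1)) = 1 - 696/1320 = 0.472727.
Step 4: Under H0, t = rho * sqrt((n-2)/(1-rho^2)) = 1.6094 ~ t(9).
Step 5: Two-sided p-value from the t-distribution with 9 df = 0.141999.
Step 6: alpha = 0.1. fail to reject H0.

rho = 0.4727, p = 0.141999, fail to reject H0 at alpha = 0.1.


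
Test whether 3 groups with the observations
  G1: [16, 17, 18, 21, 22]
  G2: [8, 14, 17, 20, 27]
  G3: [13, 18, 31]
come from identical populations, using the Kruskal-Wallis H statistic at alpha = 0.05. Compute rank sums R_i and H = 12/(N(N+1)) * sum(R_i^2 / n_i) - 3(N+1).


Step 1: Combine all N = 13 observations and assign midranks.
sorted (value, group, rank): (8,G2,1), (13,G3,2), (14,G2,3), (16,G1,4), (17,G1,5.5), (17,G2,5.5), (18,G1,7.5), (18,G3,7.5), (20,G2,9), (21,G1,10), (22,G1,11), (27,G2,12), (31,G3,13)
Step 2: Sum ranks within each group.
R_1 = 38 (n_1 = 5)
R_2 = 30.5 (n_2 = 5)
R_3 = 22.5 (n_3 = 3)
Step 3: H = 12/(N(N+1)) * sum(R_i^2/n_i) - 3(N+1)
     = 12/(13*14) * (38^2/5 + 30.5^2/5 + 22.5^2/3) - 3*14
     = 0.065934 * 643.6 - 42
     = 0.435165.
Step 4: Ties present; correction factor C = 1 - 12/(13^3 - 13) = 0.994505. Corrected H = 0.435165 / 0.994505 = 0.437569.
Step 5: Under H0, H ~ chi^2(2); p-value = 0.803495.
Step 6: alpha = 0.05. fail to reject H0.

H = 0.4376, df = 2, p = 0.803495, fail to reject H0.


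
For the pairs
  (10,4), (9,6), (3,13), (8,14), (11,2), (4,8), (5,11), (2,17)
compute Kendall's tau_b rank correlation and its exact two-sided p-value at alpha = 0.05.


Step 1: Enumerate the 28 unordered pairs (i,j) with i<j and classify each by sign(x_j-x_i) * sign(y_j-y_i).
  (1,2):dx=-1,dy=+2->D; (1,3):dx=-7,dy=+9->D; (1,4):dx=-2,dy=+10->D; (1,5):dx=+1,dy=-2->D
  (1,6):dx=-6,dy=+4->D; (1,7):dx=-5,dy=+7->D; (1,8):dx=-8,dy=+13->D; (2,3):dx=-6,dy=+7->D
  (2,4):dx=-1,dy=+8->D; (2,5):dx=+2,dy=-4->D; (2,6):dx=-5,dy=+2->D; (2,7):dx=-4,dy=+5->D
  (2,8):dx=-7,dy=+11->D; (3,4):dx=+5,dy=+1->C; (3,5):dx=+8,dy=-11->D; (3,6):dx=+1,dy=-5->D
  (3,7):dx=+2,dy=-2->D; (3,8):dx=-1,dy=+4->D; (4,5):dx=+3,dy=-12->D; (4,6):dx=-4,dy=-6->C
  (4,7):dx=-3,dy=-3->C; (4,8):dx=-6,dy=+3->D; (5,6):dx=-7,dy=+6->D; (5,7):dx=-6,dy=+9->D
  (5,8):dx=-9,dy=+15->D; (6,7):dx=+1,dy=+3->C; (6,8):dx=-2,dy=+9->D; (7,8):dx=-3,dy=+6->D
Step 2: C = 4, D = 24, total pairs = 28.
Step 3: tau = (C - D)/(n(n-1)/2) = (4 - 24)/28 = -0.714286.
Step 4: Exact two-sided p-value (enumerate n! = 40320 permutations of y under H0): p = 0.014137.
Step 5: alpha = 0.05. reject H0.

tau_b = -0.7143 (C=4, D=24), p = 0.014137, reject H0.


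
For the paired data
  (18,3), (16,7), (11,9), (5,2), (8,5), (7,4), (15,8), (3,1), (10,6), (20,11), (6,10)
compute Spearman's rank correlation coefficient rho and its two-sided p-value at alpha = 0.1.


Step 1: Rank x and y separately (midranks; no ties here).
rank(x): 18->10, 16->9, 11->7, 5->2, 8->5, 7->4, 15->8, 3->1, 10->6, 20->11, 6->3
rank(y): 3->3, 7->7, 9->9, 2->2, 5->5, 4->4, 8->8, 1->1, 6->6, 11->11, 10->10
Step 2: d_i = R_x(i) - R_y(i); compute d_i^2.
  (10-3)^2=49, (9-7)^2=4, (7-9)^2=4, (2-2)^2=0, (5-5)^2=0, (4-4)^2=0, (8-8)^2=0, (1-1)^2=0, (6-6)^2=0, (11-11)^2=0, (3-10)^2=49
sum(d^2) = 106.
Step 3: rho = 1 - 6*106 / (11*(11^2 - 1)) = 1 - 636/1320 = 0.518182.
Step 4: Under H0, t = rho * sqrt((n-2)/(1-rho^2)) = 1.8176 ~ t(9).
Step 5: Two-sided p-value from the t-distribution with 9 df = 0.102492.
Step 6: alpha = 0.1. fail to reject H0.

rho = 0.5182, p = 0.102492, fail to reject H0 at alpha = 0.1.


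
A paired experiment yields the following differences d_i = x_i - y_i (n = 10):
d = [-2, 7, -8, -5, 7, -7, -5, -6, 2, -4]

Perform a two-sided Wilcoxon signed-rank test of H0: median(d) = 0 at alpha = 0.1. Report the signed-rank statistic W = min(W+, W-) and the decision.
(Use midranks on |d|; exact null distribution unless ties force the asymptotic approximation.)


Step 1: Drop any zero differences (none here) and take |d_i|.
|d| = [2, 7, 8, 5, 7, 7, 5, 6, 2, 4]
Step 2: Midrank |d_i| (ties get averaged ranks).
ranks: |2|->1.5, |7|->8, |8|->10, |5|->4.5, |7|->8, |7|->8, |5|->4.5, |6|->6, |2|->1.5, |4|->3
Step 3: Attach original signs; sum ranks with positive sign and with negative sign.
W+ = 8 + 8 + 1.5 = 17.5
W- = 1.5 + 10 + 4.5 + 8 + 4.5 + 6 + 3 = 37.5
(Check: W+ + W- = 55 should equal n(n+1)/2 = 55.)
Step 4: Test statistic W = min(W+, W-) = 17.5.
Step 5: Ties in |d|, so use the tie-corrected normal approximation.
        E[W] = n(n+1)/4 = 10*11/4 = 27.5.
        Tie groups: |d|=2 (t=2), |d|=5 (t=2), |d|=7 (t=3); sum(t^3 - t) = 36.
        Var[W] = n(n+1)(2n+1)/24 - sum(t^3-t)/48 = 2310/24 - 36/48 = 95.5.
        z = (W - E[W]) / sqrt(Var[W]) = (17.5 - 27.5) / 9.7724 = -1.0233.
        Two-sided p = 2*Phi(z) = 0.306171.
Step 6: alpha = 0.1. fail to reject H0.

W+ = 17.5, W- = 37.5, W = min = 17.5, p = 0.306171, fail to reject H0.


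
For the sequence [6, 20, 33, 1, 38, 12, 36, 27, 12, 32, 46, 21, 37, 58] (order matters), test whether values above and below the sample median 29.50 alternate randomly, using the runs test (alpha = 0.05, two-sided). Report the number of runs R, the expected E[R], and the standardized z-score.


Step 1: Compute median = 29.50; label A = above, B = below.
Labels in order: BBABABABBAABAA  (n_A = 7, n_B = 7)
Step 2: Count runs R = 10.
Step 3: Under H0 (random ordering), E[R] = 2*n_A*n_B/(n_A+n_B) + 1 = 2*7*7/14 + 1 = 8.0000.
        Var[R] = 2*n_A*n_B*(2*n_A*n_B - n_A - n_B) / ((n_A+n_B)^2 * (n_A+n_B-1)) = 8232/2548 = 3.2308.
        SD[R] = 1.7974.
Step 4: Continuity-corrected z = (R - 0.5 - E[R]) / SD[R] = (10 - 0.5 - 8.0000) / 1.7974 = 0.8345.
Step 5: Two-sided p-value via normal approximation = 2*(1 - Phi(|z|)) = 0.403986.
Step 6: alpha = 0.05. fail to reject H0.

R = 10, z = 0.8345, p = 0.403986, fail to reject H0.


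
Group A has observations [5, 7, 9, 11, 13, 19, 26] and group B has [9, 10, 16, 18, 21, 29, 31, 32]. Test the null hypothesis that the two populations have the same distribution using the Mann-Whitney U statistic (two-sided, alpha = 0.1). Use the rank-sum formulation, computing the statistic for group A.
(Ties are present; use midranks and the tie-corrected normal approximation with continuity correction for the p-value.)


Step 1: Combine and sort all 15 observations; assign midranks.
sorted (value, group): (5,X), (7,X), (9,X), (9,Y), (10,Y), (11,X), (13,X), (16,Y), (18,Y), (19,X), (21,Y), (26,X), (29,Y), (31,Y), (32,Y)
ranks: 5->1, 7->2, 9->3.5, 9->3.5, 10->5, 11->6, 13->7, 16->8, 18->9, 19->10, 21->11, 26->12, 29->13, 31->14, 32->15
Step 2: Rank sum for X: R1 = 1 + 2 + 3.5 + 6 + 7 + 10 + 12 = 41.5.
Step 3: U_X = R1 - n1(n1+1)/2 = 41.5 - 7*8/2 = 41.5 - 28 = 13.5.
       U_Y = n1*n2 - U_X = 56 - 13.5 = 42.5.
Step 4: Ties are present, so use the tie-corrected normal approximation (with continuity correction) for the p-value.
Step 5: p-value = 0.104882; compare to alpha = 0.1. fail to reject H0.

U_X = 13.5, p = 0.104882, fail to reject H0 at alpha = 0.1.


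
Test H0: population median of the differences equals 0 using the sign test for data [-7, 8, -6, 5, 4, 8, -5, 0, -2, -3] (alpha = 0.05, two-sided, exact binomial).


Step 1: Discard zero differences. Original n = 10; n_eff = number of nonzero differences = 9.
Nonzero differences (with sign): -7, +8, -6, +5, +4, +8, -5, -2, -3
Step 2: Count signs: positive = 4, negative = 5.
Step 3: Under H0: P(positive) = 0.5, so the number of positives S ~ Bin(9, 0.5).
Step 4: Two-sided exact p-value = sum of Bin(9,0.5) probabilities at or below the observed probability = 1.000000.
Step 5: alpha = 0.05. fail to reject H0.

n_eff = 9, pos = 4, neg = 5, p = 1.000000, fail to reject H0.


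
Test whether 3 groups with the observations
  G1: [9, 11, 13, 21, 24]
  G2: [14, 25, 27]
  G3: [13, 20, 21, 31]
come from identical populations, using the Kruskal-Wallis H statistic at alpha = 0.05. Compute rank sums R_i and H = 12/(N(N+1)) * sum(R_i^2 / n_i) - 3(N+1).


Step 1: Combine all N = 12 observations and assign midranks.
sorted (value, group, rank): (9,G1,1), (11,G1,2), (13,G1,3.5), (13,G3,3.5), (14,G2,5), (20,G3,6), (21,G1,7.5), (21,G3,7.5), (24,G1,9), (25,G2,10), (27,G2,11), (31,G3,12)
Step 2: Sum ranks within each group.
R_1 = 23 (n_1 = 5)
R_2 = 26 (n_2 = 3)
R_3 = 29 (n_3 = 4)
Step 3: H = 12/(N(N+1)) * sum(R_i^2/n_i) - 3(N+1)
     = 12/(12*13) * (23^2/5 + 26^2/3 + 29^2/4) - 3*13
     = 0.076923 * 541.383 - 39
     = 2.644872.
Step 4: Ties present; correction factor C = 1 - 12/(12^3 - 12) = 0.993007. Corrected H = 2.644872 / 0.993007 = 2.663498.
Step 5: Under H0, H ~ chi^2(2); p-value = 0.264015.
Step 6: alpha = 0.05. fail to reject H0.

H = 2.6635, df = 2, p = 0.264015, fail to reject H0.


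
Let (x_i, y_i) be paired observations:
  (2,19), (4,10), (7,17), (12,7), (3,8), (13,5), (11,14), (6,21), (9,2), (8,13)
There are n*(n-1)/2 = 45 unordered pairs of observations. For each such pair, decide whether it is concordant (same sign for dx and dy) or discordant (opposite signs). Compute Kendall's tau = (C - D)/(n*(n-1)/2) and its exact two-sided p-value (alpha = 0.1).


Step 1: Enumerate the 45 unordered pairs (i,j) with i<j and classify each by sign(x_j-x_i) * sign(y_j-y_i).
  (1,2):dx=+2,dy=-9->D; (1,3):dx=+5,dy=-2->D; (1,4):dx=+10,dy=-12->D; (1,5):dx=+1,dy=-11->D
  (1,6):dx=+11,dy=-14->D; (1,7):dx=+9,dy=-5->D; (1,8):dx=+4,dy=+2->C; (1,9):dx=+7,dy=-17->D
  (1,10):dx=+6,dy=-6->D; (2,3):dx=+3,dy=+7->C; (2,4):dx=+8,dy=-3->D; (2,5):dx=-1,dy=-2->C
  (2,6):dx=+9,dy=-5->D; (2,7):dx=+7,dy=+4->C; (2,8):dx=+2,dy=+11->C; (2,9):dx=+5,dy=-8->D
  (2,10):dx=+4,dy=+3->C; (3,4):dx=+5,dy=-10->D; (3,5):dx=-4,dy=-9->C; (3,6):dx=+6,dy=-12->D
  (3,7):dx=+4,dy=-3->D; (3,8):dx=-1,dy=+4->D; (3,9):dx=+2,dy=-15->D; (3,10):dx=+1,dy=-4->D
  (4,5):dx=-9,dy=+1->D; (4,6):dx=+1,dy=-2->D; (4,7):dx=-1,dy=+7->D; (4,8):dx=-6,dy=+14->D
  (4,9):dx=-3,dy=-5->C; (4,10):dx=-4,dy=+6->D; (5,6):dx=+10,dy=-3->D; (5,7):dx=+8,dy=+6->C
  (5,8):dx=+3,dy=+13->C; (5,9):dx=+6,dy=-6->D; (5,10):dx=+5,dy=+5->C; (6,7):dx=-2,dy=+9->D
  (6,8):dx=-7,dy=+16->D; (6,9):dx=-4,dy=-3->C; (6,10):dx=-5,dy=+8->D; (7,8):dx=-5,dy=+7->D
  (7,9):dx=-2,dy=-12->C; (7,10):dx=-3,dy=-1->C; (8,9):dx=+3,dy=-19->D; (8,10):dx=+2,dy=-8->D
  (9,10):dx=-1,dy=+11->D
Step 2: C = 14, D = 31, total pairs = 45.
Step 3: tau = (C - D)/(n(n-1)/2) = (14 - 31)/45 = -0.377778.
Step 4: Exact two-sided p-value (enumerate n! = 3628800 permutations of y under H0): p = 0.155742.
Step 5: alpha = 0.1. fail to reject H0.

tau_b = -0.3778 (C=14, D=31), p = 0.155742, fail to reject H0.


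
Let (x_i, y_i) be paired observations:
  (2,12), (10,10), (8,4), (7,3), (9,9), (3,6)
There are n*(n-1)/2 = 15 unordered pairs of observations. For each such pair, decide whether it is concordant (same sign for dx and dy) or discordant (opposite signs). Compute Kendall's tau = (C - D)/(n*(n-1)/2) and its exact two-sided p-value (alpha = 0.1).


Step 1: Enumerate the 15 unordered pairs (i,j) with i<j and classify each by sign(x_j-x_i) * sign(y_j-y_i).
  (1,2):dx=+8,dy=-2->D; (1,3):dx=+6,dy=-8->D; (1,4):dx=+5,dy=-9->D; (1,5):dx=+7,dy=-3->D
  (1,6):dx=+1,dy=-6->D; (2,3):dx=-2,dy=-6->C; (2,4):dx=-3,dy=-7->C; (2,5):dx=-1,dy=-1->C
  (2,6):dx=-7,dy=-4->C; (3,4):dx=-1,dy=-1->C; (3,5):dx=+1,dy=+5->C; (3,6):dx=-5,dy=+2->D
  (4,5):dx=+2,dy=+6->C; (4,6):dx=-4,dy=+3->D; (5,6):dx=-6,dy=-3->C
Step 2: C = 8, D = 7, total pairs = 15.
Step 3: tau = (C - D)/(n(n-1)/2) = (8 - 7)/15 = 0.066667.
Step 4: Exact two-sided p-value (enumerate n! = 720 permutations of y under H0): p = 1.000000.
Step 5: alpha = 0.1. fail to reject H0.

tau_b = 0.0667 (C=8, D=7), p = 1.000000, fail to reject H0.


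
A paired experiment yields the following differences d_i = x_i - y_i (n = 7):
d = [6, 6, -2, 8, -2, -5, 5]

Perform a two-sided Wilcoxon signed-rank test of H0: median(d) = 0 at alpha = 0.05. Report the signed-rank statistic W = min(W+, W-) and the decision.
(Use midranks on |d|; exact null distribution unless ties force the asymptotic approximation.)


Step 1: Drop any zero differences (none here) and take |d_i|.
|d| = [6, 6, 2, 8, 2, 5, 5]
Step 2: Midrank |d_i| (ties get averaged ranks).
ranks: |6|->5.5, |6|->5.5, |2|->1.5, |8|->7, |2|->1.5, |5|->3.5, |5|->3.5
Step 3: Attach original signs; sum ranks with positive sign and with negative sign.
W+ = 5.5 + 5.5 + 7 + 3.5 = 21.5
W- = 1.5 + 1.5 + 3.5 = 6.5
(Check: W+ + W- = 28 should equal n(n+1)/2 = 28.)
Step 4: Test statistic W = min(W+, W-) = 6.5.
Step 5: Ties in |d|, so use the tie-corrected normal approximation.
        E[W] = n(n+1)/4 = 7*8/4 = 14.
        Tie groups: |d|=2 (t=2), |d|=5 (t=2), |d|=6 (t=2); sum(t^3 - t) = 18.
        Var[W] = n(n+1)(2n+1)/24 - sum(t^3-t)/48 = 840/24 - 18/48 = 34.625.
        z = (W - E[W]) / sqrt(Var[W]) = (6.5 - 14) / 5.8843 = -1.2746.
        Two-sided p = 2*Phi(z) = 0.202459.
Step 6: alpha = 0.05. fail to reject H0.

W+ = 21.5, W- = 6.5, W = min = 6.5, p = 0.202459, fail to reject H0.


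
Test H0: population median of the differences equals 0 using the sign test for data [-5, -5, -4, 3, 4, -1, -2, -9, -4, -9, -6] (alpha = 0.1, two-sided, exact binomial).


Step 1: Discard zero differences. Original n = 11; n_eff = number of nonzero differences = 11.
Nonzero differences (with sign): -5, -5, -4, +3, +4, -1, -2, -9, -4, -9, -6
Step 2: Count signs: positive = 2, negative = 9.
Step 3: Under H0: P(positive) = 0.5, so the number of positives S ~ Bin(11, 0.5).
Step 4: Two-sided exact p-value = sum of Bin(11,0.5) probabilities at or below the observed probability = 0.065430.
Step 5: alpha = 0.1. reject H0.

n_eff = 11, pos = 2, neg = 9, p = 0.065430, reject H0.


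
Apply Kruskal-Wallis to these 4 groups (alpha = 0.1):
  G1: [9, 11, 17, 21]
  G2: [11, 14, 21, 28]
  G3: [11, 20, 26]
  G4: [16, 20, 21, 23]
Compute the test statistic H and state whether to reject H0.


Step 1: Combine all N = 15 observations and assign midranks.
sorted (value, group, rank): (9,G1,1), (11,G1,3), (11,G2,3), (11,G3,3), (14,G2,5), (16,G4,6), (17,G1,7), (20,G3,8.5), (20,G4,8.5), (21,G1,11), (21,G2,11), (21,G4,11), (23,G4,13), (26,G3,14), (28,G2,15)
Step 2: Sum ranks within each group.
R_1 = 22 (n_1 = 4)
R_2 = 34 (n_2 = 4)
R_3 = 25.5 (n_3 = 3)
R_4 = 38.5 (n_4 = 4)
Step 3: H = 12/(N(N+1)) * sum(R_i^2/n_i) - 3(N+1)
     = 12/(15*16) * (22^2/4 + 34^2/4 + 25.5^2/3 + 38.5^2/4) - 3*16
     = 0.050000 * 997.312 - 48
     = 1.865625.
Step 4: Ties present; correction factor C = 1 - 54/(15^3 - 15) = 0.983929. Corrected H = 1.865625 / 0.983929 = 1.896098.
Step 5: Under H0, H ~ chi^2(3); p-value = 0.594249.
Step 6: alpha = 0.1. fail to reject H0.

H = 1.8961, df = 3, p = 0.594249, fail to reject H0.


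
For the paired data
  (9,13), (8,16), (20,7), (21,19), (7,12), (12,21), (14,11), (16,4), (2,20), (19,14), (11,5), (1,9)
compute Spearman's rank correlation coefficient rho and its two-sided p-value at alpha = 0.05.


Step 1: Rank x and y separately (midranks; no ties here).
rank(x): 9->5, 8->4, 20->11, 21->12, 7->3, 12->7, 14->8, 16->9, 2->2, 19->10, 11->6, 1->1
rank(y): 13->7, 16->9, 7->3, 19->10, 12->6, 21->12, 11->5, 4->1, 20->11, 14->8, 5->2, 9->4
Step 2: d_i = R_x(i) - R_y(i); compute d_i^2.
  (5-7)^2=4, (4-9)^2=25, (11-3)^2=64, (12-10)^2=4, (3-6)^2=9, (7-12)^2=25, (8-5)^2=9, (9-1)^2=64, (2-11)^2=81, (10-8)^2=4, (6-2)^2=16, (1-4)^2=9
sum(d^2) = 314.
Step 3: rho = 1 - 6*314 / (12*(12^2 - 1)) = 1 - 1884/1716 = -0.097902.
Step 4: Under H0, t = rho * sqrt((n-2)/(1-rho^2)) = -0.3111 ~ t(10).
Step 5: Two-sided p-value from the t-distribution with 10 df = 0.762122.
Step 6: alpha = 0.05. fail to reject H0.

rho = -0.0979, p = 0.762122, fail to reject H0 at alpha = 0.05.


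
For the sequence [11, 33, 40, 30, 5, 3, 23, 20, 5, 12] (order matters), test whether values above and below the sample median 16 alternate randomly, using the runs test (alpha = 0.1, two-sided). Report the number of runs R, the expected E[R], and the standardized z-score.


Step 1: Compute median = 16; label A = above, B = below.
Labels in order: BAAABBAABB  (n_A = 5, n_B = 5)
Step 2: Count runs R = 5.
Step 3: Under H0 (random ordering), E[R] = 2*n_A*n_B/(n_A+n_B) + 1 = 2*5*5/10 + 1 = 6.0000.
        Var[R] = 2*n_A*n_B*(2*n_A*n_B - n_A - n_B) / ((n_A+n_B)^2 * (n_A+n_B-1)) = 2000/900 = 2.2222.
        SD[R] = 1.4907.
Step 4: Continuity-corrected z = (R + 0.5 - E[R]) / SD[R] = (5 + 0.5 - 6.0000) / 1.4907 = -0.3354.
Step 5: Two-sided p-value via normal approximation = 2*(1 - Phi(|z|)) = 0.737316.
Step 6: alpha = 0.1. fail to reject H0.

R = 5, z = -0.3354, p = 0.737316, fail to reject H0.


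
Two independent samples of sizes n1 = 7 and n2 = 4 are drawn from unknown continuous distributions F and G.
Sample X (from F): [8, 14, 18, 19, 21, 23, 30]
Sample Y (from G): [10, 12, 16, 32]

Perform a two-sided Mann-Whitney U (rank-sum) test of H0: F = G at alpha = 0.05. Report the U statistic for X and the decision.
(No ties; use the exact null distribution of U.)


Step 1: Combine and sort all 11 observations; assign midranks.
sorted (value, group): (8,X), (10,Y), (12,Y), (14,X), (16,Y), (18,X), (19,X), (21,X), (23,X), (30,X), (32,Y)
ranks: 8->1, 10->2, 12->3, 14->4, 16->5, 18->6, 19->7, 21->8, 23->9, 30->10, 32->11
Step 2: Rank sum for X: R1 = 1 + 4 + 6 + 7 + 8 + 9 + 10 = 45.
Step 3: U_X = R1 - n1(n1+1)/2 = 45 - 7*8/2 = 45 - 28 = 17.
       U_Y = n1*n2 - U_X = 28 - 17 = 11.
Step 4: No ties, so the exact null distribution of U (based on enumerating the C(11,7) = 330 equally likely rank assignments) gives the two-sided p-value.
Step 5: p-value = 0.648485; compare to alpha = 0.05. fail to reject H0.

U_X = 17, p = 0.648485, fail to reject H0 at alpha = 0.05.


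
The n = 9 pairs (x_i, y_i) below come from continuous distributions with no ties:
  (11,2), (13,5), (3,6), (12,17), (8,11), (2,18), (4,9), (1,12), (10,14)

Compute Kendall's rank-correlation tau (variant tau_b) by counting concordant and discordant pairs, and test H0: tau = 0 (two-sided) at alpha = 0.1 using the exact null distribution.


Step 1: Enumerate the 36 unordered pairs (i,j) with i<j and classify each by sign(x_j-x_i) * sign(y_j-y_i).
  (1,2):dx=+2,dy=+3->C; (1,3):dx=-8,dy=+4->D; (1,4):dx=+1,dy=+15->C; (1,5):dx=-3,dy=+9->D
  (1,6):dx=-9,dy=+16->D; (1,7):dx=-7,dy=+7->D; (1,8):dx=-10,dy=+10->D; (1,9):dx=-1,dy=+12->D
  (2,3):dx=-10,dy=+1->D; (2,4):dx=-1,dy=+12->D; (2,5):dx=-5,dy=+6->D; (2,6):dx=-11,dy=+13->D
  (2,7):dx=-9,dy=+4->D; (2,8):dx=-12,dy=+7->D; (2,9):dx=-3,dy=+9->D; (3,4):dx=+9,dy=+11->C
  (3,5):dx=+5,dy=+5->C; (3,6):dx=-1,dy=+12->D; (3,7):dx=+1,dy=+3->C; (3,8):dx=-2,dy=+6->D
  (3,9):dx=+7,dy=+8->C; (4,5):dx=-4,dy=-6->C; (4,6):dx=-10,dy=+1->D; (4,7):dx=-8,dy=-8->C
  (4,8):dx=-11,dy=-5->C; (4,9):dx=-2,dy=-3->C; (5,6):dx=-6,dy=+7->D; (5,7):dx=-4,dy=-2->C
  (5,8):dx=-7,dy=+1->D; (5,9):dx=+2,dy=+3->C; (6,7):dx=+2,dy=-9->D; (6,8):dx=-1,dy=-6->C
  (6,9):dx=+8,dy=-4->D; (7,8):dx=-3,dy=+3->D; (7,9):dx=+6,dy=+5->C; (8,9):dx=+9,dy=+2->C
Step 2: C = 15, D = 21, total pairs = 36.
Step 3: tau = (C - D)/(n(n-1)/2) = (15 - 21)/36 = -0.166667.
Step 4: Exact two-sided p-value (enumerate n! = 362880 permutations of y under H0): p = 0.612202.
Step 5: alpha = 0.1. fail to reject H0.

tau_b = -0.1667 (C=15, D=21), p = 0.612202, fail to reject H0.


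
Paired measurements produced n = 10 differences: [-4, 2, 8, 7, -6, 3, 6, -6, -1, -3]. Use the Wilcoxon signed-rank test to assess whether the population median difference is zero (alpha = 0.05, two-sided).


Step 1: Drop any zero differences (none here) and take |d_i|.
|d| = [4, 2, 8, 7, 6, 3, 6, 6, 1, 3]
Step 2: Midrank |d_i| (ties get averaged ranks).
ranks: |4|->5, |2|->2, |8|->10, |7|->9, |6|->7, |3|->3.5, |6|->7, |6|->7, |1|->1, |3|->3.5
Step 3: Attach original signs; sum ranks with positive sign and with negative sign.
W+ = 2 + 10 + 9 + 3.5 + 7 = 31.5
W- = 5 + 7 + 7 + 1 + 3.5 = 23.5
(Check: W+ + W- = 55 should equal n(n+1)/2 = 55.)
Step 4: Test statistic W = min(W+, W-) = 23.5.
Step 5: Ties in |d|, so use the tie-corrected normal approximation.
        E[W] = n(n+1)/4 = 10*11/4 = 27.5.
        Tie groups: |d|=3 (t=2), |d|=6 (t=3); sum(t^3 - t) = 30.
        Var[W] = n(n+1)(2n+1)/24 - sum(t^3-t)/48 = 2310/24 - 30/48 = 95.625.
        z = (W - E[W]) / sqrt(Var[W]) = (23.5 - 27.5) / 9.7788 = -0.4090.
        Two-sided p = 2*Phi(z) = 0.682504.
Step 6: alpha = 0.05. fail to reject H0.

W+ = 31.5, W- = 23.5, W = min = 23.5, p = 0.682504, fail to reject H0.


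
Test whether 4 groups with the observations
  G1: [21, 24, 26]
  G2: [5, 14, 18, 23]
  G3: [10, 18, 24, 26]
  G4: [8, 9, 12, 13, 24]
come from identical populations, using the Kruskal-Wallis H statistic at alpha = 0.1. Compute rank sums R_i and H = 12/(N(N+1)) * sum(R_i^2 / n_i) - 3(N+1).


Step 1: Combine all N = 16 observations and assign midranks.
sorted (value, group, rank): (5,G2,1), (8,G4,2), (9,G4,3), (10,G3,4), (12,G4,5), (13,G4,6), (14,G2,7), (18,G2,8.5), (18,G3,8.5), (21,G1,10), (23,G2,11), (24,G1,13), (24,G3,13), (24,G4,13), (26,G1,15.5), (26,G3,15.5)
Step 2: Sum ranks within each group.
R_1 = 38.5 (n_1 = 3)
R_2 = 27.5 (n_2 = 4)
R_3 = 41 (n_3 = 4)
R_4 = 29 (n_4 = 5)
Step 3: H = 12/(N(N+1)) * sum(R_i^2/n_i) - 3(N+1)
     = 12/(16*17) * (38.5^2/3 + 27.5^2/4 + 41^2/4 + 29^2/5) - 3*17
     = 0.044118 * 1271.6 - 51
     = 5.099816.
Step 4: Ties present; correction factor C = 1 - 36/(16^3 - 16) = 0.991176. Corrected H = 5.099816 / 0.991176 = 5.145215.
Step 5: Under H0, H ~ chi^2(3); p-value = 0.161467.
Step 6: alpha = 0.1. fail to reject H0.

H = 5.1452, df = 3, p = 0.161467, fail to reject H0.


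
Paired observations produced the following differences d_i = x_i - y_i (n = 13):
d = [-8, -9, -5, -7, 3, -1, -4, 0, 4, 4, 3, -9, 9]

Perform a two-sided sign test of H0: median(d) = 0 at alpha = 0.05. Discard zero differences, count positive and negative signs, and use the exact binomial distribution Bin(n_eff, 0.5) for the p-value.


Step 1: Discard zero differences. Original n = 13; n_eff = number of nonzero differences = 12.
Nonzero differences (with sign): -8, -9, -5, -7, +3, -1, -4, +4, +4, +3, -9, +9
Step 2: Count signs: positive = 5, negative = 7.
Step 3: Under H0: P(positive) = 0.5, so the number of positives S ~ Bin(12, 0.5).
Step 4: Two-sided exact p-value = sum of Bin(12,0.5) probabilities at or below the observed probability = 0.774414.
Step 5: alpha = 0.05. fail to reject H0.

n_eff = 12, pos = 5, neg = 7, p = 0.774414, fail to reject H0.


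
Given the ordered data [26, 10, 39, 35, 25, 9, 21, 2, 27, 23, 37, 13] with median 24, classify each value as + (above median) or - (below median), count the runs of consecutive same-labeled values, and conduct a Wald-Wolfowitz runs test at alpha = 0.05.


Step 1: Compute median = 24; label A = above, B = below.
Labels in order: ABAAABBBABAB  (n_A = 6, n_B = 6)
Step 2: Count runs R = 8.
Step 3: Under H0 (random ordering), E[R] = 2*n_A*n_B/(n_A+n_B) + 1 = 2*6*6/12 + 1 = 7.0000.
        Var[R] = 2*n_A*n_B*(2*n_A*n_B - n_A - n_B) / ((n_A+n_B)^2 * (n_A+n_B-1)) = 4320/1584 = 2.7273.
        SD[R] = 1.6514.
Step 4: Continuity-corrected z = (R - 0.5 - E[R]) / SD[R] = (8 - 0.5 - 7.0000) / 1.6514 = 0.3028.
Step 5: Two-sided p-value via normal approximation = 2*(1 - Phi(|z|)) = 0.762069.
Step 6: alpha = 0.05. fail to reject H0.

R = 8, z = 0.3028, p = 0.762069, fail to reject H0.
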